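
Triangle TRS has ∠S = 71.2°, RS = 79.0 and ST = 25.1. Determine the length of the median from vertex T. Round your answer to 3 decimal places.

39.386

By the law of cosines, TR² = RS² + ST² − 2·RS·ST·cos S = 5593, so TR ≈ 74.786.
Median from T: ½√(2·ST² + 2·TR² − RS²) ≈ 39.386.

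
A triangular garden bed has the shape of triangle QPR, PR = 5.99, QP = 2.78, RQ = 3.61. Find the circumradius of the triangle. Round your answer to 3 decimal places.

By the law of cosines, cos Q = (RQ² + QP² − PR²) / (2·RQ·QP) ≈ -0.75328, so ∠Q ≈ 138.88°.
Circumradius = PR/(2 sin Q) ≈ 4.5538.

4.554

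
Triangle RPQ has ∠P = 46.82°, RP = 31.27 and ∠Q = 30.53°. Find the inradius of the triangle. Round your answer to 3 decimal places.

10.054

The third angle is ∠R = 180° − ∠P − ∠Q = 102.65°.
Law of sines: PQ = RP·sin R/sin Q ≈ 60.062.
Law of sines: QR = RP·sin P/sin Q ≈ 44.887.
Area = ½·RP·PQ·sin P ≈ 684.78.
Semiperimeter s = (60.062+44.887+31.27)/2 = 68.11.
Inradius = area/s = 684.78/68.11 ≈ 10.054.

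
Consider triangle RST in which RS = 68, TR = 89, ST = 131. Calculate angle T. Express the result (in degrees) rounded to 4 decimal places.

∠T ≈ 28.6759°

By the law of cosines, cos T = (ST² + TR² − RS²) / (2·ST·TR) ≈ 0.87735, so ∠T ≈ 28.68°.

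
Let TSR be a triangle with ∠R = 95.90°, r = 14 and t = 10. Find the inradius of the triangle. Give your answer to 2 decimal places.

2.67

Law of sines: sin T = t·sin R/r ≈ 0.71050.
Since r ≥ t, only the acute value applies: ∠T ≈ 45.28°.
Then ∠S = 180° − ∠R − ∠T ≈ 38.82°.
Law of sines gives s = r·sin S/sin R ≈ 8.8238.
Area = ½·r·t·sin S ≈ 43.885.
Semiperimeter p = (10+8.8238+14)/2 = 16.412.
Inradius = area/p = 43.885/16.412 ≈ 2.674.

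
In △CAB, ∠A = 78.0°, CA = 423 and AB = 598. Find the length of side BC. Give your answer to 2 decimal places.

By the law of cosines, BC² = CA² + AB² − 2·CA·AB·cos A = 4.3135e+05, so BC ≈ 656.77.

656.77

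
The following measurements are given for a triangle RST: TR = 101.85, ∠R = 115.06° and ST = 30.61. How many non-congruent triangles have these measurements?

0

TR·sin R = 101.85·sin(115.06°) ≈ 92.26.
Since ∠R is not acute, a triangle exists only if ST > TR; here ST ≤ TR, so there is no triangle.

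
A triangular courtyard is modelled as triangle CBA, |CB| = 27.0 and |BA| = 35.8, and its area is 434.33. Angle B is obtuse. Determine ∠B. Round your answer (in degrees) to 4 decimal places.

From area = ½·|CB|·|BA|·sin B, we get sin B = 2·area/(|CB|·|BA|) ≈ 0.89868.
Taking the obtuse solution, ∠B ≈ 116.02°.

116.0155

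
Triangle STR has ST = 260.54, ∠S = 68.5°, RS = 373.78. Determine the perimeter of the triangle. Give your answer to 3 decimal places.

By the law of cosines, TR² = RS² + ST² − 2·RS·ST·cos S = 1.3621e+05, so TR ≈ 369.07.
Semiperimeter s = (369.07+373.78+260.54)/2 = 501.69.
Perimeter = 369.07 + 373.78 + 260.54 = 1003.4.

perimeter ≈ 1003.386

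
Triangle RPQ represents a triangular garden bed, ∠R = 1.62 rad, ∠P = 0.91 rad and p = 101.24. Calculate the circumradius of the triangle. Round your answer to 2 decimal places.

64.12

The third angle is ∠Q = π − ∠R − ∠P = 0.612 rad.
Law of sines: r = p·sin R/sin P ≈ 128.08.
Law of sines: q = p·sin Q/sin P ≈ 73.628.
Circumradius = p/(2 sin P) ≈ 64.116.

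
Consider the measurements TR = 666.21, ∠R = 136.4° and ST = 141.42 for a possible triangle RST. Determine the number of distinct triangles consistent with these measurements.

0

TR·sin R = 666.21·sin(136.4°) ≈ 459.4.
Since ∠R is not acute, a triangle exists only if ST > TR; here ST ≤ TR, so there is no triangle.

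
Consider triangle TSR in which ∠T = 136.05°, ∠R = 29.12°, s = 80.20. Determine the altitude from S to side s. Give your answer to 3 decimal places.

h_S ≈ 105.828

The third angle is ∠S = 180° − ∠R − ∠T = 14.83°.
Law of sines: t = s·sin T/sin S ≈ 217.47.
Law of sines: r = s·sin R/sin S ≈ 152.48.
Area = ½·s·t·sin R ≈ 4243.7.
The altitude from S has length 2·area/s ≈ 105.83.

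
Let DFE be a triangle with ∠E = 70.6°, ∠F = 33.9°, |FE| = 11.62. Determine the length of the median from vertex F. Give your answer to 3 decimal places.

The third angle is ∠D = 180° − ∠F − ∠E = 75.50°.
Law of sines: |ED| = |FE|·sin F/sin D ≈ 6.6942.
Law of sines: |DF| = |FE|·sin E/sin D ≈ 11.321.
Median from F: ½√(2·|DF|² + 2·|FE|² − |ED|²) ≈ 10.972.

10.972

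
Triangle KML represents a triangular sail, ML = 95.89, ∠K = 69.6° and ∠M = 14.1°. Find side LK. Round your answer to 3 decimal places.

24.923

The third angle is ∠L = 180° − ∠K − ∠M = 96.30°.
Law of sines: LK = ML·sin M/sin K ≈ 24.923.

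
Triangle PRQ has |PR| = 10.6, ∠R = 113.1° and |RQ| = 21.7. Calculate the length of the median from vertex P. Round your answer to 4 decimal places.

17.8977

By the law of cosines, |QP|² = |PR|² + |RQ|² − 2·|PR|·|RQ|·cos R = 763.74, so |QP| ≈ 27.636.
Median from P: ½√(2·|QP|² + 2·|PR|² − |RQ|²) ≈ 17.898.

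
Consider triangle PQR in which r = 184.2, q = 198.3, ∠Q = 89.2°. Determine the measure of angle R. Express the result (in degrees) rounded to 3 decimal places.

Law of sines: sin R = r·sin Q/q ≈ 0.92881.
Since q ≥ r, only the acute value applies: ∠R ≈ 68.25°.
Then ∠P = 180° − ∠Q − ∠R ≈ 22.55°.

68.249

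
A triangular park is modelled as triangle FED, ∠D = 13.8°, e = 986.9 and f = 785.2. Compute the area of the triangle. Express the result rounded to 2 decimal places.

Area = ½·f·e·sin D ≈ 92421.

92421.44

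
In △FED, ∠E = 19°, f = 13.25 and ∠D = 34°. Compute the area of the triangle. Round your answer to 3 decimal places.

The third angle is ∠F = 180° − ∠E − ∠D = 127.00°.
Law of sines: e = f·sin E/sin F ≈ 5.4014.
Law of sines: d = f·sin D/sin F ≈ 9.2775.
Area = ½·f·e·sin D ≈ 20.01.

20.010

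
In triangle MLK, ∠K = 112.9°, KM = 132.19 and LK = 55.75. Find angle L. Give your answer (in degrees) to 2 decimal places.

By the law of cosines, ML² = LK² + KM² − 2·LK·KM·cos K = 26318, so ML ≈ 162.23.
Law of cosines again: cos L = (ML² + LK² − KM²)/(2·ML·LK) ≈ 0.66073, so ∠L ≈ 48.64°.

∠L ≈ 48.64°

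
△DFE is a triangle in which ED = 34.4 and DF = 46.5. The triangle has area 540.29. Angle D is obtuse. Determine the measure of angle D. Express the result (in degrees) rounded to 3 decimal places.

∠D ≈ 137.505°

From area = ½·ED·DF·sin D, we get sin D = 2·area/(ED·DF) ≈ 0.67553.
Taking the obtuse solution, ∠D ≈ 137.50°.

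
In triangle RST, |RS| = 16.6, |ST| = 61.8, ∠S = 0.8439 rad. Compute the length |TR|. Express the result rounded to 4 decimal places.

By the law of cosines, |TR|² = |RS|² + |ST|² − 2·|RS|·|ST|·cos S = 2731.3, so |TR| ≈ 52.262.

52.2618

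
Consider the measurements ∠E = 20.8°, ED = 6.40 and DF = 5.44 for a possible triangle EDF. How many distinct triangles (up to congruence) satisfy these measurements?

ED·sin E = 6.40·sin(20.8°) ≈ 2.273.
Since ED sin E < DF < ED (2.273 < 5.44 < 6.40), two triangles exist.

2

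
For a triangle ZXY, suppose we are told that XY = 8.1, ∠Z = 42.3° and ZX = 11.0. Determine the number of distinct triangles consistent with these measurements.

2

ZX·sin Z = 11.0·sin(42.3°) ≈ 7.403.
Since ZX sin Z < XY < ZX (7.403 < 8.1 < 11.0), two triangles exist.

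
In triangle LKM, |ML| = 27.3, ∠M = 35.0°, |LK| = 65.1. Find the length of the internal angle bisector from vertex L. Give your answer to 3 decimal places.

15.927

Law of sines: sin K = |ML|·sin M/|LK| ≈ 0.24053.
Since |LK| ≥ |ML|, only the acute value applies: ∠K ≈ 13.92°.
Then ∠L = 180° − ∠M − ∠K ≈ 131.08°.
Law of sines gives |KM| = |LK|·sin L/sin M ≈ 85.552.
The bisector from L has length 2·|ML|·|LK|·cos(∠L/2)/(|ML|+|LK|) ≈ 15.927.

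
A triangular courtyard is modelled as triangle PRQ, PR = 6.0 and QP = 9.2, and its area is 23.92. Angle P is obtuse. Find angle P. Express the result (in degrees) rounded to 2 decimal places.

From area = ½·QP·PR·sin P, we get sin P = 2·area/(QP·PR) ≈ 0.86667.
Taking the obtuse solution, ∠P ≈ 119.93°.

∠P ≈ 119.93°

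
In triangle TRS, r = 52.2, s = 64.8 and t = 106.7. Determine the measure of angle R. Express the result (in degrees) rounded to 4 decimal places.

By the law of cosines, cos R = (s² + t² − r²) / (2·s·t) ≈ 0.92991, so ∠R ≈ 21.58°.

21.5792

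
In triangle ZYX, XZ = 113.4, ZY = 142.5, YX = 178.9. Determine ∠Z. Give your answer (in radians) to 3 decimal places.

1.535

By the law of cosines, cos Z = (XZ² + ZY² − YX²) / (2·XZ·ZY) ≈ 0.03591, so ∠Z ≈ 1.5349 rad.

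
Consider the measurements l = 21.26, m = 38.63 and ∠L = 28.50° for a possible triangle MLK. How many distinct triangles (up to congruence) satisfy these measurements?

m·sin L = 38.63·sin(28.50°) ≈ 18.43.
Since m sin L < l < m (18.43 < 21.26 < 38.63), two triangles exist.

2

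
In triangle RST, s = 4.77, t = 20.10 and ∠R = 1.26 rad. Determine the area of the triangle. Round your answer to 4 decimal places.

Area = ½·s·t·sin R ≈ 45.642.

area ≈ 45.6418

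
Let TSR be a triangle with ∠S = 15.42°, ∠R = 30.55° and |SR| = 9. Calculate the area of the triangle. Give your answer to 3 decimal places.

The third angle is ∠T = 180° − ∠S − ∠R = 134.03°.
Law of sines: |RT| = |SR|·sin S/sin T ≈ 3.3284.
Law of sines: |TS| = |SR|·sin R/sin T ≈ 6.3627.
Area = ½·|SR|·|RT|·sin R ≈ 7.613.

area ≈ 7.613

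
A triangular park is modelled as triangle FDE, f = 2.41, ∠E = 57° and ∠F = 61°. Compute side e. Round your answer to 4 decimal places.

The third angle is ∠D = 180° − ∠E − ∠F = 62.00°.
Law of sines: e = f·sin E/sin F ≈ 2.3109.

2.3109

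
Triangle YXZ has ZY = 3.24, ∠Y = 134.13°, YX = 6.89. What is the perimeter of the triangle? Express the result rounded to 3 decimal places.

By the law of cosines, XZ² = ZY² + YX² − 2·ZY·YX·cos Y = 89.057, so XZ ≈ 9.437.
Semiperimeter s = (9.437+3.24+6.89)/2 = 9.7835.
Perimeter = 9.437 + 3.24 + 6.89 = 19.567.

perimeter ≈ 19.567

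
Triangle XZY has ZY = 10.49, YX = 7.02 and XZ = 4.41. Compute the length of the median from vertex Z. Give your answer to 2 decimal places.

m_Z ≈ 7.24

Median from Z: ½√(2·XZ² + 2·ZY² − YX²) ≈ 7.2404.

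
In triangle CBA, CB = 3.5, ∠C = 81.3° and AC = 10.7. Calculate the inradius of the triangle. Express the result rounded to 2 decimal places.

r ≈ 1.48

By the law of cosines, BA² = AC² + CB² − 2·AC·CB·cos C = 115.41, so BA ≈ 10.743.
Area = ½·AC·CB·sin C ≈ 18.51.
Semiperimeter s = (10.743+10.7+3.5)/2 = 12.471.
Inradius = area/s = 18.51/12.471 ≈ 1.4842.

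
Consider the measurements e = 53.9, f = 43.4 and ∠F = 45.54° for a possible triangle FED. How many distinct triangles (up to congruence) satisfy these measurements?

2

e·sin F = 53.9·sin(45.54°) ≈ 38.47.
Since e sin F < f < e (38.47 < 43.4 < 53.9), two triangles exist.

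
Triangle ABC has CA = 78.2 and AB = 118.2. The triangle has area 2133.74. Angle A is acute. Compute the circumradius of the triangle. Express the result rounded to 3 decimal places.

65.770

From area = ½·CA·AB·sin A, we get sin A = 2·area/(CA·AB) ≈ 0.46169.
Taking the acute solution, ∠A ≈ 27.50°.
Law of cosines then gives BC ≈ 60.73.
Circumradius = BC/(2 sin A) ≈ 65.77.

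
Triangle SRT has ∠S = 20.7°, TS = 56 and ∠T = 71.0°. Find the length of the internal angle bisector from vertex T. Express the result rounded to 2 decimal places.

t_T ≈ 23.82

The third angle is ∠R = 180° − ∠T − ∠S = 88.30°.
Law of sines: RT = TS·sin S/sin R ≈ 19.803.
Law of sines: SR = TS·sin T/sin R ≈ 52.972.
The bisector from T has length 2·RT·TS·cos(∠T/2)/(RT+TS) ≈ 23.821.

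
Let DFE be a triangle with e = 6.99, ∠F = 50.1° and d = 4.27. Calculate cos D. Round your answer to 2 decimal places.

By the law of cosines, f² = e² + d² − 2·e·d·cos F = 28.802, so f ≈ 5.3667.
Law of cosines again: cos D = (f² + e² − d²)/(2·f·e) ≈ 0.79210, so ∠D ≈ 37.62°.

cos D ≈ 0.79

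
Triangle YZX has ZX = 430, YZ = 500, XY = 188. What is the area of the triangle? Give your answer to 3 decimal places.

39729.557

Semiperimeter s = (430 + 188 + 500)/2 = 559.
Heron's formula: area = √(559·129·371·59) ≈ 39730.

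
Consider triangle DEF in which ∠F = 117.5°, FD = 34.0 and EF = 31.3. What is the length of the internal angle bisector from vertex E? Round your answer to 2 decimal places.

By the law of cosines, DE² = EF² + FD² − 2·EF·FD·cos F = 3118.5, so DE ≈ 55.843.
Law of cosines again: cos E = (DE² + EF² − FD²)/(2·DE·EF) ≈ 0.84163, so ∠E ≈ 32.69°.
The bisector from E has length 2·DE·EF·cos(∠E/2)/(DE+EF) ≈ 38.494.

38.49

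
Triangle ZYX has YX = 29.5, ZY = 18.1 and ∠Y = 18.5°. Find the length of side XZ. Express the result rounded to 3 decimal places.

By the law of cosines, XZ² = ZY² + YX² − 2·ZY·YX·cos Y = 185.15, so XZ ≈ 13.607.

13.607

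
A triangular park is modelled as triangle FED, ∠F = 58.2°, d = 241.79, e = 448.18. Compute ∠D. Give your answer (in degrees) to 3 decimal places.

By the law of cosines, f² = e² + d² − 2·e·d·cos F = 1.4512e+05, so f ≈ 380.95.
Law of cosines again: cos D = (f² + e² − d²)/(2·f·e) ≈ 0.84203, so ∠D ≈ 32.65°.

∠D ≈ 32.645°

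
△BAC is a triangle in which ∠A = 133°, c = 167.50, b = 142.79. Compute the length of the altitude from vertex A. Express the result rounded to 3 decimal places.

By the law of cosines, a² = c² + b² − 2·c·b·cos A = 81068, so a ≈ 284.73.
Area = ½·c·b·sin A ≈ 8746.
The altitude from A has length 2·area/a ≈ 61.435.

h_A ≈ 61.435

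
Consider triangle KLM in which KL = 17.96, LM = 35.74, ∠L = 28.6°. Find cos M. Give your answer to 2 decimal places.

0.92

By the law of cosines, MK² = KL² + LM² − 2·KL·LM·cos L = 472.77, so MK ≈ 21.743.
Law of cosines again: cos M = (LM² + MK² − KL²)/(2·LM·MK) ≈ 0.91851, so ∠M ≈ 23.29°.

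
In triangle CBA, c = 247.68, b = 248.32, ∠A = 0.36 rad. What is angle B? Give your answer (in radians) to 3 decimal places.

∠B ≈ 1.398 rad

By the law of cosines, a² = c² + b² − 2·c·b·cos A = 7885.6, so a ≈ 88.801.
Law of cosines again: cos B = (a² + c² − b²)/(2·a·c) ≈ 0.17205, so ∠B ≈ 1.398 rad.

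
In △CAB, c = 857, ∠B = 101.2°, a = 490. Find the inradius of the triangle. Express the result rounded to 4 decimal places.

By the law of cosines, b² = c² + a² − 2·c·a·cos B = 1.1377e+06, so b ≈ 1066.6.
Area = ½·c·a·sin B ≈ 2.0597e+05.
Semiperimeter s = (857+490+1066.6)/2 = 1206.8.
Inradius = area/s = 2.0597e+05/1206.8 ≈ 170.67.

r ≈ 170.6700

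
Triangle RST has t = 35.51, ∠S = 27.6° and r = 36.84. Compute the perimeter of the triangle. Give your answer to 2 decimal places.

perimeter ≈ 89.66

By the law of cosines, s² = t² + r² − 2·t·r·cos S = 299.5, so s ≈ 17.306.
Semiperimeter p = (36.84+17.306+35.51)/2 = 44.828.
Perimeter = 36.84 + 17.306 + 35.51 = 89.656.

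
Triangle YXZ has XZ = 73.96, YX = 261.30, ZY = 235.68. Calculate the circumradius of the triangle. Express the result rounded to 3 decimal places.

By the law of cosines, cos Y = (ZY² + YX² − XZ²) / (2·ZY·YX) ≈ 0.96092, so ∠Y ≈ 16.07°.
Circumradius = XZ/(2 sin Y) ≈ 133.58.

R ≈ 133.581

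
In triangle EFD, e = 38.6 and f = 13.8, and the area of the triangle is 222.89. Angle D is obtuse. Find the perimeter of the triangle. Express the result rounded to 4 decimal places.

From area = ½·e·f·sin D, we get sin D = 2·area/(e·f) ≈ 0.83686.
Taking the obtuse solution, ∠D ≈ 123.19°.
Law of cosines then gives d ≈ 47.577.
Perimeter = 38.6 + 13.8 + 47.577 = 99.977.

perimeter ≈ 99.9772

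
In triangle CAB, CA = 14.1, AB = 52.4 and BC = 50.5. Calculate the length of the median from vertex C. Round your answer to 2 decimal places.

Median from C: ½√(2·BC² + 2·CA² − AB²) ≈ 26.231.

m_C ≈ 26.23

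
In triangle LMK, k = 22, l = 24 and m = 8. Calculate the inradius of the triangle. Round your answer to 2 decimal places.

Semiperimeter s = (24 + 8 + 22)/2 = 27.
Heron's formula: area = √(27·3·19·5) ≈ 87.721.
Inradius = area/s = 87.721/27 ≈ 3.2489.

r ≈ 3.25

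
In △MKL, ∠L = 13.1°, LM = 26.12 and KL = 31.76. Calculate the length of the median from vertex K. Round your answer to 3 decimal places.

19.269

By the law of cosines, MK² = KL² + LM² − 2·KL·LM·cos L = 74.987, so MK ≈ 8.6595.
Median from K: ½√(2·MK² + 2·KL² − LM²) ≈ 19.269.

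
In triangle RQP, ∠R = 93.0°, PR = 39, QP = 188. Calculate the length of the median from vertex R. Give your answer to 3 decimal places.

m_R ≈ 92.004

Law of sines: sin Q = PR·sin R/QP ≈ 0.20716.
Since QP ≥ PR, only the acute value applies: ∠Q ≈ 11.96°.
Then ∠P = 180° − ∠R − ∠Q ≈ 75.04°.
Law of sines gives RQ = QP·sin P/sin R ≈ 181.88.
Median from R: ½√(2·PR² + 2·RQ² − QP²) ≈ 92.004.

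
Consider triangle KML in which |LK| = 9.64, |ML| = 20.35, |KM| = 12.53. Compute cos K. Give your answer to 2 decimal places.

By the law of cosines, cos K = (|LK|² + |KM|² − |ML|²) / (2·|LK|·|KM|) ≈ -0.67966, so ∠K ≈ 132.82°.

cos K ≈ -0.68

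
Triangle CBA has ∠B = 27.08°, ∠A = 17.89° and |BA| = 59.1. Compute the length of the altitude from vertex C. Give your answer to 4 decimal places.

The third angle is ∠C = 180° − ∠B − ∠A = 135.03°.
Law of sines: |AC| = |BA|·sin B/sin C ≈ 38.068.
Law of sines: |CB| = |BA|·sin A/sin C ≈ 25.688.
Area = ½·|BA|·|AC|·sin A ≈ 345.57.
The altitude from C has length 2·area/|BA| ≈ 11.694.

h_C ≈ 11.6943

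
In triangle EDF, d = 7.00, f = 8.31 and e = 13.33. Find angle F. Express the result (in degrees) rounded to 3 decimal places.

By the law of cosines, cos F = (e² + d² − f²) / (2·e·d) ≈ 0.84467, so ∠F ≈ 32.36°.

32.363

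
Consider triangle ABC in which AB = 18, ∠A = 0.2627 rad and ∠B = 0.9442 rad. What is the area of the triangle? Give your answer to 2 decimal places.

area ≈ 36.47

The third angle is ∠C = π − ∠A − ∠B = 1.9347 rad.
Law of sines: BC = AB·sin A/sin C ≈ 5.0019.
Law of sines: CA = AB·sin B/sin C ≈ 15.602.
Area = ½·AB·BC·sin B ≈ 36.465.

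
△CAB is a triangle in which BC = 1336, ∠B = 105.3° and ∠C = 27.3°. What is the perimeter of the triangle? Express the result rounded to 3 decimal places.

perimeter ≈ 3919.089

The third angle is ∠A = 180° − ∠B − ∠C = 47.40°.
Law of sines: AB = BC·sin C/sin A ≈ 832.44.
Law of sines: CA = BC·sin B/sin A ≈ 1750.7.
Semiperimeter s = (832.44+1336+1750.7)/2 = 1959.5.
Perimeter = 832.44 + 1336 + 1750.7 = 3919.1.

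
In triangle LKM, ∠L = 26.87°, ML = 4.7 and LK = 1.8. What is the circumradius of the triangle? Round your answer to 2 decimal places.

By the law of cosines, KM² = ML² + LK² − 2·ML·LK·cos L = 10.237, so KM ≈ 3.1995.
Area = ½·ML·LK·sin L ≈ 1.9118.
Circumradius = KM/(2 sin L) ≈ 3.5395.

R ≈ 3.54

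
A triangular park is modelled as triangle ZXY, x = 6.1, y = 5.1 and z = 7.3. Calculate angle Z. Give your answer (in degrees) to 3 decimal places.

By the law of cosines, cos Z = (x² + y² − z²) / (2·x·y) ≈ 0.15959, so ∠Z ≈ 80.82°.

∠Z ≈ 80.817°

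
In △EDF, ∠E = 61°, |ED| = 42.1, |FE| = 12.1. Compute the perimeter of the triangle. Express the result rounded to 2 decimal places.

perimeter ≈ 91.95

By the law of cosines, |DF|² = |FE|² + |ED|² − 2·|FE|·|ED|·cos E = 1424.9, so |DF| ≈ 37.748.
Semiperimeter s = (37.748+12.1+42.1)/2 = 45.974.
Perimeter = 37.748 + 12.1 + 42.1 = 91.948.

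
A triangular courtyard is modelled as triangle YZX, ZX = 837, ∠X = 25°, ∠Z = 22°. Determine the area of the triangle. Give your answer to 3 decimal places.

75825.823

The third angle is ∠Y = 180° − ∠Z − ∠X = 133.00°.
Law of sines: XY = ZX·sin Z/sin Y ≈ 428.72.
Law of sines: YZ = ZX·sin X/sin Y ≈ 483.67.
Area = ½·ZX·XY·sin X ≈ 75826.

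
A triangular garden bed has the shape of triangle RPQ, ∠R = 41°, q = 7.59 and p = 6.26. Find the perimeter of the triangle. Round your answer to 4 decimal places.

perimeter ≈ 18.8578

By the law of cosines, r² = p² + q² − 2·p·q·cos R = 25.078, so r ≈ 5.0078.
Semiperimeter s = (5.0078+6.26+7.59)/2 = 9.4289.
Perimeter = 5.0078 + 6.26 + 7.59 = 18.858.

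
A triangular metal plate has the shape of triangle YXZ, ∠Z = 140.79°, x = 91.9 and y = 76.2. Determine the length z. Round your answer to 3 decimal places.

158.443

By the law of cosines, z² = y² + x² − 2·y·x·cos Z = 25104, so z ≈ 158.44.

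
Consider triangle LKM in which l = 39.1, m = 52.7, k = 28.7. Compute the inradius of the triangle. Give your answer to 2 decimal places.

9.14

Semiperimeter s = (39.1 + 28.7 + 52.7)/2 = 60.25.
Heron's formula: area = √(60.25·21.15·31.55·7.55) ≈ 550.94.
Inradius = area/s = 550.94/60.25 ≈ 9.1443.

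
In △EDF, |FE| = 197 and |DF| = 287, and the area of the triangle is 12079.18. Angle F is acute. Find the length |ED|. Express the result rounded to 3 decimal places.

From area = ½·|DF|·|FE|·sin F, we get sin F = 2·area/(|DF|·|FE|) ≈ 0.42729.
Taking the acute solution, ∠F ≈ 25.30°.
Law of cosines then gives |ED| ≈ 137.63.

137.631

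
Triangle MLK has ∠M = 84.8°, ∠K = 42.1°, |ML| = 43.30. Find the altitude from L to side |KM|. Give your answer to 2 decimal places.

The third angle is ∠L = 180° − ∠K − ∠M = 53.10°.
Law of sines: |LK| = |ML|·sin M/sin K ≈ 64.32.
Law of sines: |KM| = |ML|·sin L/sin K ≈ 51.648.
Area = ½·|ML|·|LK|·sin L ≈ 1113.6.
The altitude from L has length 2·area/|KM| ≈ 43.122.

h_L ≈ 43.12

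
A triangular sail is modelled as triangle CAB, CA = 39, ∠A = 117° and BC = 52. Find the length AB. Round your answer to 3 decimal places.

Law of sines: sin B = CA·sin A/BC ≈ 0.66825.
Since BC ≥ CA, only the acute value applies: ∠B ≈ 41.93°.
Then ∠C = 180° − ∠A − ∠B ≈ 21.07°.
Law of sines gives AB = BC·sin C/sin A ≈ 20.979.

20.979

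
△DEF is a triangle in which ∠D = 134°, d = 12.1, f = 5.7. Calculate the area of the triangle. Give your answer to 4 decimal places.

area ≈ 15.2212

Law of sines: sin F = f·sin D/d ≈ 0.33886.
Since d ≥ f, only the acute value applies: ∠F ≈ 19.81°.
Then ∠E = 180° − ∠D − ∠F ≈ 26.19°.
Law of sines gives e = d·sin E/sin D ≈ 7.4246.
Area = ½·d·f·sin E ≈ 15.221.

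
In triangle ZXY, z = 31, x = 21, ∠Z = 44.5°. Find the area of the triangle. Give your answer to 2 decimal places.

311.02

Law of sines: sin X = x·sin Z/z ≈ 0.47481.
Since z ≥ x, only the acute value applies: ∠X ≈ 28.35°.
Then ∠Y = 180° − ∠Z − ∠X ≈ 107.15°.
Law of sines gives y = z·sin Y/sin Z ≈ 42.261.
Area = ½·z·x·sin Y ≈ 311.02.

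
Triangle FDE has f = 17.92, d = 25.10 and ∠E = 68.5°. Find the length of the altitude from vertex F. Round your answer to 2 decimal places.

h_F ≈ 23.35

By the law of cosines, e² = f² + d² − 2·f·d·cos E = 621.44, so e ≈ 24.929.
Area = ½·f·d·sin E ≈ 209.25.
The altitude from F has length 2·area/f ≈ 23.353.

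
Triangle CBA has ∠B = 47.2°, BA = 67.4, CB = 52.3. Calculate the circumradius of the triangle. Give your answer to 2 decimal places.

By the law of cosines, AC² = CB² + BA² − 2·CB·BA·cos B = 2488, so AC ≈ 49.879.
Area = ½·CB·BA·sin B ≈ 1293.2.
Circumradius = AC/(2 sin B) ≈ 33.99.

R ≈ 33.99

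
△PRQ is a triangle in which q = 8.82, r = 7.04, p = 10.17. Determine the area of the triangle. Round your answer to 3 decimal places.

30.465

Semiperimeter s = (10.17 + 7.04 + 8.82)/2 = 13.015.
Heron's formula: area = √(13.015·2.845·5.975·4.195) ≈ 30.465.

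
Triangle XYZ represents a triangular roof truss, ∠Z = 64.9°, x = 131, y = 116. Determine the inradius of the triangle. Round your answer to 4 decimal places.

By the law of cosines, z² = x² + y² − 2·x·y·cos Z = 17725, so z ≈ 133.13.
Area = ½·x·y·sin Z ≈ 6880.5.
Semiperimeter s = (131+116+133.13)/2 = 190.07.
Inradius = area/s = 6880.5/190.07 ≈ 36.2.

r ≈ 36.2004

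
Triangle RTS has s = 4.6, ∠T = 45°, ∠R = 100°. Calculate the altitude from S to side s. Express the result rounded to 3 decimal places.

The third angle is ∠S = 180° − ∠R − ∠T = 35.00°.
Law of sines: r = s·sin R/sin S ≈ 7.898.
Law of sines: t = s·sin T/sin S ≈ 5.6709.
Area = ½·s·r·sin T ≈ 12.845.
The altitude from S has length 2·area/s ≈ 5.5847.

5.585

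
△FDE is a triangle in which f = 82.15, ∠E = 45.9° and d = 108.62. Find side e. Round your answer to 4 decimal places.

78.2782

By the law of cosines, e² = f² + d² − 2·f·d·cos E = 6127.5, so e ≈ 78.278.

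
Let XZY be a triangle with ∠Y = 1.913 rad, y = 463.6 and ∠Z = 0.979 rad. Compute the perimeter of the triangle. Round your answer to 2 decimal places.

The third angle is ∠X = π − ∠Z − ∠Y = 0.250 rad.
Law of sines: x = y·sin X/sin Y ≈ 121.56.
Law of sines: z = y·sin Z/sin Y ≈ 408.44.
Semiperimeter s = (121.56+408.44+463.6)/2 = 496.8.
Perimeter = 121.56 + 408.44 + 463.6 = 993.6.

993.60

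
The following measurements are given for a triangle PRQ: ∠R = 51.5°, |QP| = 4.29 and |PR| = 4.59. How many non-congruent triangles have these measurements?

2

|PR|·sin R = 4.59·sin(51.5°) ≈ 3.592.
Since |PR| sin R < |QP| < |PR| (3.592 < 4.29 < 4.59), two triangles exist.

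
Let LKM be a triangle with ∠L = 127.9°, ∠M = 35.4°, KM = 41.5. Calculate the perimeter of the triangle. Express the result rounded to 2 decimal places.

87.08

The third angle is ∠K = 180° − ∠M − ∠L = 16.70°.
Law of sines: ML = KM·sin K/sin L ≈ 15.113.
Law of sines: LK = KM·sin M/sin L ≈ 30.466.
Semiperimeter s = (41.5+15.113+30.466)/2 = 43.539.
Perimeter = 41.5 + 15.113 + 30.466 = 87.079.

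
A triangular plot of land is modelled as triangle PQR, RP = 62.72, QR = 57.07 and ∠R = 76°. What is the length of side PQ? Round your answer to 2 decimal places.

By the law of cosines, PQ² = QR² + RP² − 2·QR·RP·cos R = 5458.9, so PQ ≈ 73.884.

73.88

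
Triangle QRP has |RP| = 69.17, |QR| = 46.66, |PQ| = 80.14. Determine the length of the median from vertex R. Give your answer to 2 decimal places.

43.30

Median from R: ½√(2·|QR|² + 2·|RP|² − |PQ|²) ≈ 43.304.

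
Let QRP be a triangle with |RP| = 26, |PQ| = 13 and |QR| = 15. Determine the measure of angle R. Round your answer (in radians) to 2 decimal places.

∠R ≈ 0.35 rad

By the law of cosines, cos R = (|QR|² + |RP|² − |PQ|²) / (2·|QR|·|RP|) ≈ 0.93846, so ∠R ≈ 0.353 rad.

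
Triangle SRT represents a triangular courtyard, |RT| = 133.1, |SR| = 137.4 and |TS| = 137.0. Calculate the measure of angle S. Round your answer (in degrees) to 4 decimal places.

By the law of cosines, cos S = (|TS|² + |SR|² − |RT|²) / (2·|TS|·|SR|) ≈ 0.52944, so ∠S ≈ 58.03°.

∠S ≈ 58.0324°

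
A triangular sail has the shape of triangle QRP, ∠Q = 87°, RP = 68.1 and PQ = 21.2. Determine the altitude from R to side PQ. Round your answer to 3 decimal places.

Law of sines: sin R = PQ·sin Q/RP ≈ 0.31088.
Since RP ≥ PQ, only the acute value applies: ∠R ≈ 18.11°.
Then ∠P = 180° − ∠Q − ∠R ≈ 74.89°.
Law of sines gives QR = RP·sin P/sin Q ≈ 65.835.
Area = ½·RP·PQ·sin P ≈ 696.9.
The altitude from R has length 2·area/PQ ≈ 65.745.

h_R ≈ 65.745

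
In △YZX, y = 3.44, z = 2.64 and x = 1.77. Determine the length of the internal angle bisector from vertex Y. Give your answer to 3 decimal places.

By the law of cosines, cos Y = (z² + x² − y²) / (2·z·x) ≈ -0.18523, so ∠Y ≈ 100.67°.
The bisector from Y has length 2·z·x·cos(∠Y/2)/(z+x) ≈ 1.3526.

t_Y ≈ 1.353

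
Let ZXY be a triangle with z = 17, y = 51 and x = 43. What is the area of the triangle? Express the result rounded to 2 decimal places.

Semiperimeter s = (17 + 43 + 51)/2 = 55.5.
Heron's formula: area = √(55.5·38.5·12.5·4.5) ≈ 346.69.

346.69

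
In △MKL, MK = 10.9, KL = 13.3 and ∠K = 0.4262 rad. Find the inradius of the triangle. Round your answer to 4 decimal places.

By the law of cosines, LM² = MK² + KL² − 2·MK·KL·cos K = 31.697, so LM ≈ 5.63.
Area = ½·MK·KL·sin K ≈ 29.966.
Semiperimeter s = (13.3+5.63+10.9)/2 = 14.915.
Inradius = area/s = 29.966/14.915 ≈ 2.0091.

r ≈ 2.0091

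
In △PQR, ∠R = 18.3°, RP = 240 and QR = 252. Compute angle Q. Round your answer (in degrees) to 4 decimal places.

72.2393

By the law of cosines, PQ² = QR² + RP² − 2·QR·RP·cos R = 6261.5, so PQ ≈ 79.13.
Law of cosines again: cos Q = (PQ² + QR² − RP²)/(2·PQ·QR) ≈ 0.30504, so ∠Q ≈ 72.24°.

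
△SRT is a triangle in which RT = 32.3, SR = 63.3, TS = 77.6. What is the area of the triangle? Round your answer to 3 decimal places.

Semiperimeter s = (32.3 + 77.6 + 63.3)/2 = 86.6.
Heron's formula: area = √(86.6·54.3·9·23.3) ≈ 993.02.

993.020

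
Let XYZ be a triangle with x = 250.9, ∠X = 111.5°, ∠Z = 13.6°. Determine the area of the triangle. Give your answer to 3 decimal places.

6508.136

The third angle is ∠Y = 180° − ∠Z − ∠X = 54.90°.
Law of sines: y = x·sin Y/sin X ≈ 220.63.
Law of sines: z = x·sin Z/sin X ≈ 63.409.
Area = ½·x·y·sin Z ≈ 6508.1.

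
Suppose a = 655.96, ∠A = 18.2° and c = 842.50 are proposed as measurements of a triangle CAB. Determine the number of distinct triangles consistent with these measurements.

2

c·sin A = 842.50·sin(18.2°) ≈ 263.1.
Since c sin A < a < c (263.1 < 655.96 < 842.50), two triangles exist.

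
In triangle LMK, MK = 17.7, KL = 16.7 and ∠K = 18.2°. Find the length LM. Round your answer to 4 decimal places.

By the law of cosines, LM² = MK² + KL² − 2·MK·KL·cos K = 30.576, so LM ≈ 5.5295.

5.5295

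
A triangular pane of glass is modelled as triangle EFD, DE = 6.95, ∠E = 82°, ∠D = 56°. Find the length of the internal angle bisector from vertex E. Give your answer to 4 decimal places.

The third angle is ∠F = 180° − ∠D − ∠E = 42.00°.
Law of sines: FD = DE·sin E/sin F ≈ 10.286.
Law of sines: EF = DE·sin D/sin F ≈ 8.6109.
The bisector from E has length 2·DE·EF·cos(∠E/2)/(DE+EF) ≈ 5.8051.

5.8051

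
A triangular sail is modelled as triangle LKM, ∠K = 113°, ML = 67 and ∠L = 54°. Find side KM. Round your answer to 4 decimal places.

The third angle is ∠M = 180° − ∠L − ∠K = 13.00°.
Law of sines: KM = ML·sin L/sin K ≈ 58.885.

58.8852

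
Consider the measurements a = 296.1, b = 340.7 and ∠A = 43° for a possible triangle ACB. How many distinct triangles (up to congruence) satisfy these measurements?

2

b·sin A = 340.7·sin(43°) ≈ 232.4.
Since b sin A < a < b (232.4 < 296.1 < 340.7), two triangles exist.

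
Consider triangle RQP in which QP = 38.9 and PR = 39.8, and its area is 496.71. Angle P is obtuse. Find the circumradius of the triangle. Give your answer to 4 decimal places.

From area = ½·QP·PR·sin P, we get sin P = 2·area/(QP·PR) ≈ 0.64165.
Taking the obtuse solution, ∠P ≈ 2.445 rad.
Law of cosines then gives RQ ≈ 73.974.
Circumradius = RQ/(2 sin P) ≈ 57.644.

57.6436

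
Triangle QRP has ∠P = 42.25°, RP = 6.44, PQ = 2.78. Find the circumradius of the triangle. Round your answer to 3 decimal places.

By the law of cosines, QR² = RP² + PQ² − 2·RP·PQ·cos P = 22.697, so QR ≈ 4.7642.
Area = ½·RP·PQ·sin P ≈ 6.0188.
Circumradius = QR/(2 sin P) ≈ 3.5428.

3.543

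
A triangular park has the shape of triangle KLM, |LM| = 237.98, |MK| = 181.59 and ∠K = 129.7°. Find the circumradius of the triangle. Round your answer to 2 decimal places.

Law of sines: sin L = |MK|·sin K/|LM| ≈ 0.58709.
Since |LM| ≥ |MK|, only the acute value applies: ∠L ≈ 35.95°.
Then ∠M = 180° − ∠K − ∠L ≈ 14.35°.
Law of sines gives |KL| = |LM|·sin M/sin K ≈ 76.656.
Circumradius = |LM|/(2 sin K) ≈ 154.65.

154.65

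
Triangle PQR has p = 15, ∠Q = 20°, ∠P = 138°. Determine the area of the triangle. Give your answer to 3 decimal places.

21.541

The third angle is ∠R = 180° − ∠P − ∠Q = 22.00°.
Law of sines: q = p·sin Q/sin P ≈ 7.6671.
Law of sines: r = p·sin R/sin P ≈ 8.3976.
Area = ½·p·q·sin R ≈ 21.541.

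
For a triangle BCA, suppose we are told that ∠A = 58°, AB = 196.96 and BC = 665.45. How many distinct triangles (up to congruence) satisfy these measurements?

1

AB·sin A = 196.96·sin(58°) ≈ 167.
Since BC ≥ AB, exactly one triangle exists.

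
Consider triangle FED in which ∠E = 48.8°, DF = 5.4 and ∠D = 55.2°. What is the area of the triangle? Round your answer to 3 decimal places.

15.439

The third angle is ∠F = 180° − ∠E − ∠D = 76.00°.
Law of sines: ED = DF·sin F/sin E ≈ 6.9637.
Law of sines: FE = DF·sin D/sin E ≈ 5.8933.
Area = ½·DF·ED·sin D ≈ 15.439.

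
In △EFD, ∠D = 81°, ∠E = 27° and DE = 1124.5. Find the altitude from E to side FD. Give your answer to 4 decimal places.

h_E ≈ 1110.6555

The third angle is ∠F = 180° − ∠D − ∠E = 72.00°.
Law of sines: FD = DE·sin E/sin F ≈ 536.78.
Law of sines: EF = DE·sin D/sin F ≈ 1167.8.
Area = ½·DE·FD·sin D ≈ 2.9809e+05.
The altitude from E has length 2·area/FD ≈ 1110.7.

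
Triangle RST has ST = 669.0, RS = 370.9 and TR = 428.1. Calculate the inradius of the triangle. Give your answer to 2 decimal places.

r ≈ 99.18

Semiperimeter s = (669 + 428.1 + 370.9)/2 = 734.
Heron's formula: area = √(734·65·305.9·363.1) ≈ 72796.
Inradius = area/s = 72796/734 ≈ 99.177.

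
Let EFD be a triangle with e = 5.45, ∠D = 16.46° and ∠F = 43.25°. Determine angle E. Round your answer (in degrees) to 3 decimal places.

The third angle is ∠E = 180° − ∠F − ∠D = 120.29°.

120.290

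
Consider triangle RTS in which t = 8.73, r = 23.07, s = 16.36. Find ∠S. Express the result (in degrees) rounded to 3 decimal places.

By the law of cosines, cos S = (r² + t² − s²) / (2·r·t) ≈ 0.84604, so ∠S ≈ 32.22°.

∠S ≈ 32.216°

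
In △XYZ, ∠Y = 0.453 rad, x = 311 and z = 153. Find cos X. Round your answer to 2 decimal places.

By the law of cosines, y² = z² + x² − 2·z·x·cos Y = 34563, so y ≈ 185.91.
Law of cosines again: cos X = (y² + z² − x²)/(2·y·z) ≈ -0.68115, so ∠X ≈ 2.320 rad.

cos X ≈ -0.68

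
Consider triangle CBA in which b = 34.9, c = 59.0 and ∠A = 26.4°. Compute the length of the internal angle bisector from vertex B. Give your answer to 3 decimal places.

39.977

By the law of cosines, a² = c² + b² − 2·c·b·cos A = 1010.3, so a ≈ 31.785.
Law of cosines again: cos B = (a² + c² − b²)/(2·a·c) ≈ 0.87273, so ∠B ≈ 29.22°.
The bisector from B has length 2·a·c·cos(∠B/2)/(a+c) ≈ 39.977.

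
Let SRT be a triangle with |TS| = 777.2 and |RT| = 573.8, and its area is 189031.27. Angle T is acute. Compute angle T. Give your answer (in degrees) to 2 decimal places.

57.97

From area = ½·|RT|·|TS|·sin T, we get sin T = 2·area/(|RT|·|TS|) ≈ 0.84775.
Taking the acute solution, ∠T ≈ 57.97°.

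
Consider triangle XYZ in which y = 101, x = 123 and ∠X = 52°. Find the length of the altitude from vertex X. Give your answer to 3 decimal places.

h_X ≈ 100.917

Law of sines: sin Y = y·sin X/x ≈ 0.64707.
Since x ≥ y, only the acute value applies: ∠Y ≈ 40.32°.
Then ∠Z = 180° − ∠X − ∠Y ≈ 87.68°.
Law of sines gives z = x·sin Z/sin X ≈ 155.96.
Area = ½·x·y·sin Z ≈ 6206.4.
The altitude from X has length 2·area/x ≈ 100.92.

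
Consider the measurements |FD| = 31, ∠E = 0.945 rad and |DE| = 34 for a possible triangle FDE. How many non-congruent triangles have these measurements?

2

|DE|·sin E = 34·sin(0.945 rad) ≈ 27.56.
Since |DE| sin E < |FD| < |DE| (27.56 < 31 < 34), two triangles exist.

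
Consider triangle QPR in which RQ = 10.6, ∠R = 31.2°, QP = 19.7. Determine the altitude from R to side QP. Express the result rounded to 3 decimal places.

h_R ≈ 7.801

Law of sines: sin P = RQ·sin R/QP ≈ 0.27874.
Since QP ≥ RQ, only the acute value applies: ∠P ≈ 16.18°.
Then ∠Q = 180° − ∠R − ∠P ≈ 132.62°.
Law of sines gives PR = QP·sin Q/sin R ≈ 27.986.
Area = ½·QP·RQ·sin Q ≈ 76.837.
The altitude from R has length 2·area/QP ≈ 7.8007.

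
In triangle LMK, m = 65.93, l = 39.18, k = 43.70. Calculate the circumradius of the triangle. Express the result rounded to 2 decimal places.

R ≈ 34.17

By the law of cosines, cos L = (m² + k² − l²) / (2·m·k) ≈ 0.81936, so ∠L ≈ 34.98°.
Circumradius = l/(2 sin L) ≈ 34.172.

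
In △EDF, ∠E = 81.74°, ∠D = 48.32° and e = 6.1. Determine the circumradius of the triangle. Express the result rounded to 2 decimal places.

R ≈ 3.08

The third angle is ∠F = 180° − ∠E − ∠D = 49.94°.
Law of sines: d = e·sin D/sin E ≈ 4.6037.
Law of sines: f = e·sin F/sin E ≈ 4.7177.
Circumradius = e/(2 sin E) ≈ 3.082.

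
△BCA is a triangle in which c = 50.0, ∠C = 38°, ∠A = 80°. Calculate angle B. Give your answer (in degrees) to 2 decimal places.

∠B ≈ 62.00°

The third angle is ∠B = 180° − ∠C − ∠A = 62.00°.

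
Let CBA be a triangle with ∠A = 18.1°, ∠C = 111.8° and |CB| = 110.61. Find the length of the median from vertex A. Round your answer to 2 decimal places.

m_A ≈ 298.13

The third angle is ∠B = 180° − ∠A − ∠C = 50.10°.
Law of sines: |BA| = |CB|·sin C/sin A ≈ 330.57.
Law of sines: |AC| = |CB|·sin B/sin A ≈ 273.13.
Median from A: ½√(2·|BA|² + 2·|AC|² − |CB|²) ≈ 298.13.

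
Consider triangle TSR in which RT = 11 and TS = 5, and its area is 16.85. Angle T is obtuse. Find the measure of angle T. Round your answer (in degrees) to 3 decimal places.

From area = ½·RT·TS·sin T, we get sin T = 2·area/(RT·TS) ≈ 0.61273.
Taking the obtuse solution, ∠T ≈ 142.21°.

142.213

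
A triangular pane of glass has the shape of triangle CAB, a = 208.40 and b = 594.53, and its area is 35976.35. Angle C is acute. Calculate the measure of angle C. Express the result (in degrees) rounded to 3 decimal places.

From area = ½·a·b·sin C, we get sin C = 2·area/(a·b) ≈ 0.58073.
Taking the acute solution, ∠C ≈ 35.50°.

35.502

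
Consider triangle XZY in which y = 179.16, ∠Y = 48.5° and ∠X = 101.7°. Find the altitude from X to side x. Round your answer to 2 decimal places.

The third angle is ∠Z = 180° − ∠Y − ∠X = 29.80°.
Law of sines: x = y·sin X/sin Y ≈ 234.24.
Law of sines: z = y·sin Z/sin Y ≈ 118.88.
Area = ½·y·x·sin Z ≈ 10428.
The altitude from X has length 2·area/x ≈ 89.038.

89.04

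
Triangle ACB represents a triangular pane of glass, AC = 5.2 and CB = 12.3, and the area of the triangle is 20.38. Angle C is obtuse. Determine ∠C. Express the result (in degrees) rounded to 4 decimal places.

∠C ≈ 140.4112°

From area = ½·AC·CB·sin C, we get sin C = 2·area/(AC·CB) ≈ 0.63727.
Taking the obtuse solution, ∠C ≈ 140.41°.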